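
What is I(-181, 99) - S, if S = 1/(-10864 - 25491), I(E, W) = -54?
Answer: -1963169/36355 ≈ -54.000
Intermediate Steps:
S = -1/36355 (S = 1/(-36355) = -1/36355 ≈ -2.7507e-5)
I(-181, 99) - S = -54 - 1*(-1/36355) = -54 + 1/36355 = -1963169/36355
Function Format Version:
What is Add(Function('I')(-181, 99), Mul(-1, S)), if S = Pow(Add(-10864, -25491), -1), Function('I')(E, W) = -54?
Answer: Rational(-1963169, 36355) ≈ -54.000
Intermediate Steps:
S = Rational(-1, 36355) (S = Pow(-36355, -1) = Rational(-1, 36355) ≈ -2.7507e-5)
Add(Function('I')(-181, 99), Mul(-1, S)) = Add(-54, Mul(-1, Rational(-1, 36355))) = Add(-54, Rational(1, 36355)) = Rational(-1963169, 36355)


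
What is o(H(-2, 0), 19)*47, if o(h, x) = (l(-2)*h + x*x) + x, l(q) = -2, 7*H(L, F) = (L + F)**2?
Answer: 124644/7 ≈ 17806.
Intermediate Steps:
H(L, F) = (F + L)**2/7 (H(L, F) = (L + F)**2/7 = (F + L)**2/7)
o(h, x) = x + x**2 - 2*h (o(h, x) = (-2*h + x*x) + x = (-2*h + x**2) + x = (x**2 - 2*h) + x = x + x**2 - 2*h)
o(H(-2, 0), 19)*47 = (19 + 19**2 - 2*(0 - 2)**2/7)*47 = (19 + 361 - 2*(-2)**2/7)*47 = (19 + 361 - 2*4/7)*47 = (19 + 361 - 8/7)*47 = (2652/7)*47 = 124644/7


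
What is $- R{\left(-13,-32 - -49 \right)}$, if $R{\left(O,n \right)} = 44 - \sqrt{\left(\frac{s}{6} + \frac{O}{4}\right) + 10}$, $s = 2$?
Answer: $-44 + \frac{\sqrt{255}}{6} \approx -41.339$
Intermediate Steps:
$R{\left(O,n \right)} = 44 - \sqrt{\frac{31}{3} + \frac{O}{4}}$ ($R{\left(O,n \right)} = 44 - \sqrt{\left(\frac{2}{6} + \frac{O}{4}\right) + 10} = 44 - \sqrt{\left(2 \cdot \frac{1}{6} + O \frac{1}{4}\right) + 10} = 44 - \sqrt{\left(\frac{1}{3} + \frac{O}{4}\right) + 10} = 44 - \sqrt{\frac{31}{3} + \frac{O}{4}}$)
$- R{\left(-13,-32 - -49 \right)} = - (44 - \frac{\sqrt{372 + 9 \left(-13\right)}}{6}) = - (44 - \frac{\sqrt{372 - 117}}{6}) = - (44 - \frac{\sqrt{255}}{6}) = -44 + \frac{\sqrt{255}}{6}$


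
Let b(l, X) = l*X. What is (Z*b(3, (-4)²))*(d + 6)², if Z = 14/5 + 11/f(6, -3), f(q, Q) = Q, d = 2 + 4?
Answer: -29952/5 ≈ -5990.4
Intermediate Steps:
d = 6
Z = -13/15 (Z = 14/5 + 11/(-3) = 14*(⅕) + 11*(-⅓) = 14/5 - 11/3 = -13/15 ≈ -0.86667)
b(l, X) = X*l
(Z*b(3, (-4)²))*(d + 6)² = (-13*(-4)²*3/15)*(6 + 6)² = -208*3/15*12² = -13/15*48*144 = -208/5*144 = -29952/5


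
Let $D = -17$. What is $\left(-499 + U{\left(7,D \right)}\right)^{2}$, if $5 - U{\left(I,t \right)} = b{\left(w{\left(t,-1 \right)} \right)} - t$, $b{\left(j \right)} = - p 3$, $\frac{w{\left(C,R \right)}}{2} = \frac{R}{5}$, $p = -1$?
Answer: $264196$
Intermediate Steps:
$w{\left(C,R \right)} = \frac{2 R}{5}$ ($w{\left(C,R \right)} = 2 \frac{R}{5} = \frac{2 R}{5}$)
$b{\left(j \right)} = 3$ ($b{\left(j \right)} = \left(-1\right) \left(-1\right) 3 = 1 \cdot 3 = 3$)
$U{\left(I,t \right)} = 2 + t$ ($U{\left(I,t \right)} = 5 - \left(3 - t\right) = 5 + \left(-3 + t\right) = 2 + t$)
$\left(-499 + U{\left(7,D \right)}\right)^{2} = \left(-499 + \left(2 - 17\right)\right)^{2} = \left(-499 - 15\right)^{2} = \left(-514\right)^{2} = 264196$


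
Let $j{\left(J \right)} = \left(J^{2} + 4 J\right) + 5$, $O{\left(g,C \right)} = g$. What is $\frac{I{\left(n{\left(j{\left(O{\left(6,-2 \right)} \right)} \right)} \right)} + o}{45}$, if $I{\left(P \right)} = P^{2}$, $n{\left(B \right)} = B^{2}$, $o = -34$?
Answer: $\frac{1983399}{5} \approx 3.9668 \cdot 10^{5}$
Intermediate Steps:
$j{\left(J \right)} = 5 + J^{2} + 4 J$
$\frac{I{\left(n{\left(j{\left(O{\left(6,-2 \right)} \right)} \right)} \right)} + o}{45} = \frac{\left(\left(5 + 6^{2} + 4 \cdot 6\right)^{2}\right)^{2} - 34}{45} = \frac{\left(\left(5 + 36 + 24\right)^{2}\right)^{2} - 34}{45} = \frac{\left(65^{2}\right)^{2} - 34}{45} = \frac{4225^{2} - 34}{45} = \frac{17850625 - 34}{45} = \frac{1}{45} \cdot 17850591 = \frac{1983399}{5}$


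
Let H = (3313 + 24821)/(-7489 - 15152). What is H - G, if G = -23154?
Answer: 174733860/7547 ≈ 23153.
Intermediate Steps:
H = -9378/7547 (H = 28134/(-22641) = 28134*(-1/22641) = -9378/7547 ≈ -1.2426)
H - G = -9378/7547 - 1*(-23154) = -9378/7547 + 23154 = 174733860/7547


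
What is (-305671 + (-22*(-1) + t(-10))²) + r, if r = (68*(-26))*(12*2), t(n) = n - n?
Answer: -347619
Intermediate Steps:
t(n) = 0
r = -42432 (r = -1768*24 = -42432)
(-305671 + (-22*(-1) + t(-10))²) + r = (-305671 + (-22*(-1) + 0)²) - 42432 = (-305671 + (22 + 0)²) - 42432 = (-305671 + 22²) - 42432 = (-305671 + 484) - 42432 = -305187 - 42432 = -347619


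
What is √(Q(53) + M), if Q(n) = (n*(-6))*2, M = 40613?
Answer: √39977 ≈ 199.94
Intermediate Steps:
Q(n) = -12*n (Q(n) = -6*n*2 = -12*n)
√(Q(53) + M) = √(-12*53 + 40613) = √(-636 + 40613) = √39977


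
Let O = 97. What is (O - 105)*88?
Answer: -704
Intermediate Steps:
(O - 105)*88 = (97 - 105)*88 = -8*88 = -704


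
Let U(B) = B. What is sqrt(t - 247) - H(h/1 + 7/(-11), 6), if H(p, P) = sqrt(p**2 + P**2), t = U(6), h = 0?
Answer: -sqrt(4405)/11 + I*sqrt(241) ≈ -6.0337 + 15.524*I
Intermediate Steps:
t = 6
H(p, P) = sqrt(P**2 + p**2)
sqrt(t - 247) - H(h/1 + 7/(-11), 6) = sqrt(6 - 247) - sqrt(6**2 + (0/1 + 7/(-11))**2) = sqrt(-241) - sqrt(36 + (0*1 + 7*(-1/11))**2) = I*sqrt(241) - sqrt(36 + (0 - 7/11)**2) = I*sqrt(241) - sqrt(36 + (-7/11)**2) = I*sqrt(241) - sqrt(36 + 49/121) = I*sqrt(241) - sqrt(4405/121) = I*sqrt(241) - sqrt(4405)/11 = -sqrt(4405)/11 + I*sqrt(241)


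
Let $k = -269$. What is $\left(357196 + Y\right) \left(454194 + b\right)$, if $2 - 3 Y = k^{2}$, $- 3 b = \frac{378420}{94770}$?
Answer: $\frac{4301065243994596}{28431} \approx 1.5128 \cdot 10^{11}$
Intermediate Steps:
$b = - \frac{12614}{9477}$ ($b = - \frac{378420 \cdot \frac{1}{94770}}{3} = \left(- \frac{1}{3}\right) \frac{12614}{3159} = - \frac{12614}{9477} \approx -1.331$)
$Y = - \frac{72359}{3}$ ($Y = \frac{2}{3} - \frac{\left(-269\right)^{2}}{3} = \frac{2}{3} - \frac{72361}{3} = - \frac{72359}{3} \approx -24120.0$)
$\left(357196 + Y\right) \left(454194 + b\right) = \left(357196 - \frac{72359}{3}\right) \left(454194 - \frac{12614}{9477}\right) = \frac{999229}{3} \cdot \frac{4304383924}{9477} = \frac{4301065243994596}{28431}$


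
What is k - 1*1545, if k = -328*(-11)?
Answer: 2063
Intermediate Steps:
k = 3608
k - 1*1545 = 3608 - 1*1545 = 3608 - 1545 = 2063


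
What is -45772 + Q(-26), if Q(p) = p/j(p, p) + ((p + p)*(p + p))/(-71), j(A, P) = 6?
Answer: -9758471/213 ≈ -45814.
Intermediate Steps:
Q(p) = -4*p**2/71 + p/6 (Q(p) = p/6 + ((p + p)*(p + p))/(-71) = p*(1/6) + ((2*p)*(2*p))*(-1/71) = p/6 + (4*p**2)*(-1/71) = p/6 - 4*p**2/71 = -4*p**2/71 + p/6)
-45772 + Q(-26) = -45772 + (1/426)*(-26)*(71 - 24*(-26)) = -45772 + (1/426)*(-26)*(71 + 624) = -45772 + (1/426)*(-26)*695 = -45772 - 9035/213 = -9758471/213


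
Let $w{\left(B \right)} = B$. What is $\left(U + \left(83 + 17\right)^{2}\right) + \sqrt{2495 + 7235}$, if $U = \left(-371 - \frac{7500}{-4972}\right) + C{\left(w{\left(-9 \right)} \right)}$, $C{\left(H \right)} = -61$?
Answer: $\frac{11894899}{1243} + \sqrt{9730} \approx 9668.2$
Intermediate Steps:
$U = - \frac{535101}{1243}$ ($U = \left(-371 - \frac{7500}{-4972}\right) - 61 = \left(-371 - - \frac{1875}{1243}\right) - 61 = \left(-371 + \frac{1875}{1243}\right) - 61 = - \frac{459278}{1243} - 61 = - \frac{535101}{1243} \approx -430.49$)
$\left(U + \left(83 + 17\right)^{2}\right) + \sqrt{2495 + 7235} = \left(- \frac{535101}{1243} + \left(83 + 17\right)^{2}\right) + \sqrt{2495 + 7235} = \left(- \frac{535101}{1243} + 100^{2}\right) + \sqrt{9730} = \left(- \frac{535101}{1243} + 10000\right) + \sqrt{9730} = \frac{11894899}{1243} + \sqrt{9730}$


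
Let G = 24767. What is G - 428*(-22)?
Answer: 34183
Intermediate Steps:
G - 428*(-22) = 24767 - 428*(-22) = 24767 - 1*(-9416) = 24767 + 9416 = 34183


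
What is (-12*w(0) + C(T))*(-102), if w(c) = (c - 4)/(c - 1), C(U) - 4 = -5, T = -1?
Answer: 4998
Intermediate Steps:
C(U) = -1 (C(U) = 4 - 5 = -1)
w(c) = (-4 + c)/(-1 + c)
(-12*w(0) + C(T))*(-102) = (-12*(-4 + 0)/(-1 + 0) - 1)*(-102) = (-12*(-4)/(-1) - 1)*(-102) = (-(-12)*(-4) - 1)*(-102) = (-12*4 - 1)*(-102) = (-48 - 1)*(-102) = -49*(-102) = 4998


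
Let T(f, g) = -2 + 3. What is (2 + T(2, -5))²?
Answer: 9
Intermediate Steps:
T(f, g) = 1
(2 + T(2, -5))² = (2 + 1)² = 3² = 9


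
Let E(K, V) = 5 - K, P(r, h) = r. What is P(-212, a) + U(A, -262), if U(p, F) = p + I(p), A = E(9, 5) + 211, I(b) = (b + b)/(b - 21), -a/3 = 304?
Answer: -86/31 ≈ -2.7742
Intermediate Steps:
a = -912 (a = -3*304 = -912)
I(b) = 2*b/(-21 + b) (I(b) = (2*b)/(-21 + b) = 2*b/(-21 + b))
A = 207 (A = (5 - 1*9) + 211 = (5 - 9) + 211 = -4 + 211 = 207)
U(p, F) = p + 2*p/(-21 + p)
P(-212, a) + U(A, -262) = -212 + 207*(-19 + 207)/(-21 + 207) = -212 + 207*188/186 = -212 + 207*(1/186)*188 = -212 + 6486/31 = -86/31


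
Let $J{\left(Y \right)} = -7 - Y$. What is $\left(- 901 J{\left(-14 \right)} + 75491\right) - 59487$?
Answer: $9697$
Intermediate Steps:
$\left(- 901 J{\left(-14 \right)} + 75491\right) - 59487 = \left(- 901 \left(-7 - -14\right) + 75491\right) - 59487 = \left(- 901 \left(-7 + 14\right) + 75491\right) - 59487 = \left(\left(-901\right) 7 + 75491\right) - 59487 = \left(-6307 + 75491\right) - 59487 = 69184 - 59487 = 9697$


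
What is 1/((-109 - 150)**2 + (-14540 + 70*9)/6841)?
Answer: 6841/458887211 ≈ 1.4908e-5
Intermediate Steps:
1/((-109 - 150)**2 + (-14540 + 70*9)/6841) = 1/((-259)**2 + (-14540 + 630)*(1/6841)) = 1/(67081 - 13910*1/6841) = 1/(67081 - 13910/6841) = 1/(458887211/6841) = 6841/458887211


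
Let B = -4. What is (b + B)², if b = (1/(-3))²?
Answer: 1225/81 ≈ 15.123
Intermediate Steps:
b = ⅑ (b = (-⅓)² = ⅑ ≈ 0.11111)
(b + B)² = (⅑ - 4)² = (-35/9)² = 1225/81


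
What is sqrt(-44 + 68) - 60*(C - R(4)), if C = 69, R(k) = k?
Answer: -3900 + 2*sqrt(6) ≈ -3895.1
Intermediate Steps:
sqrt(-44 + 68) - 60*(C - R(4)) = sqrt(-44 + 68) - 60*(69 - 1*4) = sqrt(24) - 60*(69 - 4) = 2*sqrt(6) - 60*65 = 2*sqrt(6) - 3900 = -3900 + 2*sqrt(6)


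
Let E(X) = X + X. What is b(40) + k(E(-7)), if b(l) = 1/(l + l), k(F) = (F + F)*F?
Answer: 31361/80 ≈ 392.01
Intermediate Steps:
E(X) = 2*X
k(F) = 2*F**2 (k(F) = (2*F)*F = 2*F**2)
b(l) = 1/(2*l)
b(40) + k(E(-7)) = (1/2)/40 + 2*(2*(-7))**2 = (1/2)*(1/40) + 2*(-14)**2 = 1/80 + 2*196 = 1/80 + 392 = 31361/80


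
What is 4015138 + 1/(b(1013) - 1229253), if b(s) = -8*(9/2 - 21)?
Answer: 4935090433697/1229121 ≈ 4.0151e+6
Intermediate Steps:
b(s) = 132 (b(s) = -8*(9*(½) - 21) = -8*(9/2 - 21) = -8*(-33/2) = 132)
4015138 + 1/(b(1013) - 1229253) = 4015138 + 1/(132 - 1229253) = 4015138 + 1/(-1229121) = 4015138 - 1/1229121 = 4935090433697/1229121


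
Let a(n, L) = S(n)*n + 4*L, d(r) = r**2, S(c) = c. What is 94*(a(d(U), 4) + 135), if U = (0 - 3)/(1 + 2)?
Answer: 14288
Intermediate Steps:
U = -1 (U = -3/3 = -3*1/3 = -1)
a(n, L) = n**2 + 4*L (a(n, L) = n*n + 4*L = n**2 + 4*L)
94*(a(d(U), 4) + 135) = 94*((((-1)**2)**2 + 4*4) + 135) = 94*((1**2 + 16) + 135) = 94*((1 + 16) + 135) = 94*(17 + 135) = 94*152 = 14288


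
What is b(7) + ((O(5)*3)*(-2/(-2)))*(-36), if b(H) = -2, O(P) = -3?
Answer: 322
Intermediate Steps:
b(7) + ((O(5)*3)*(-2/(-2)))*(-36) = -2 + ((-3*3)*(-2/(-2)))*(-36) = -2 - (-18)*(-1)/2*(-36) = -2 - 9*1*(-36) = -2 - 9*(-36) = -2 + 324 = 322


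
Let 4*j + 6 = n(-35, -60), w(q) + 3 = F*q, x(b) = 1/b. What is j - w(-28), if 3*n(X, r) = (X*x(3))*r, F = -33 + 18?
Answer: -2161/6 ≈ -360.17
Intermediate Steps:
F = -15
n(X, r) = X*r/9 (n(X, r) = ((X/3)*r)/3 = (X*r/3)/3 = X*r/9)
w(q) = -3 - 15*q
j = 341/6 (j = -3/2 + ((⅑)*(-35)*(-60))/4 = -3/2 + (¼)*(700/3) = -3/2 + 175/3 = 341/6 ≈ 56.833)
j - w(-28) = 341/6 - (-3 - 15*(-28)) = 341/6 - (-3 + 420) = 341/6 - 1*417 = 341/6 - 417 = -2161/6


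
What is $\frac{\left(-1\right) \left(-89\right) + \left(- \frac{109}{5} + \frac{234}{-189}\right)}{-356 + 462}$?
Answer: $\frac{3463}{5565} \approx 0.62228$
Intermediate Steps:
$\frac{\left(-1\right) \left(-89\right) + \left(- \frac{109}{5} + \frac{234}{-189}\right)}{-356 + 462} = \frac{89 + \left(\left(-109\right) \frac{1}{5} + 234 \left(- \frac{1}{189}\right)\right)}{106} = \left(89 - \frac{2419}{105}\right) \frac{1}{106} = \frac{6926}{105} \cdot \frac{1}{106} = \frac{3463}{5565}$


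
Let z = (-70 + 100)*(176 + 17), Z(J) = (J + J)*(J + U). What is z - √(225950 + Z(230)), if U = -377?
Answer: 5790 - √158330 ≈ 5392.1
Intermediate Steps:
Z(J) = 2*J*(-377 + J) (Z(J) = (J + J)*(J - 377) = (2*J)*(-377 + J) = 2*J*(-377 + J))
z = 5790 (z = 30*193 = 5790)
z - √(225950 + Z(230)) = 5790 - √(225950 + 2*230*(-377 + 230)) = 5790 - √(225950 + 2*230*(-147)) = 5790 - √(225950 - 67620) = 5790 - √158330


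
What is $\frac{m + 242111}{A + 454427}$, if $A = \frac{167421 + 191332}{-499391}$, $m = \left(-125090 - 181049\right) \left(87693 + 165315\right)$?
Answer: $- \frac{38680516677733391}{226936395204} \approx -1.7045 \cdot 10^{5}$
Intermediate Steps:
$m = -77455616112$ ($m = \left(-306139\right) 253008 = -77455616112$)
$A = - \frac{358753}{499391}$ ($A = 358753 \left(- \frac{1}{499391}\right) = - \frac{358753}{499391} \approx -0.71838$)
$\frac{m + 242111}{A + 454427} = \frac{-77455616112 + 242111}{- \frac{358753}{499391} + 454427} = - \frac{77455374001}{\frac{226936395204}{499391}} = \left(-77455374001\right) \frac{499391}{226936395204} = - \frac{38680516677733391}{226936395204}$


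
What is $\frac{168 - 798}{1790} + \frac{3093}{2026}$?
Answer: $\frac{426009}{362654} \approx 1.1747$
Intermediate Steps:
$\frac{168 - 798}{1790} + \frac{3093}{2026} = \left(-630\right) \frac{1}{1790} + 3093 \cdot \frac{1}{2026} = - \frac{63}{179} + \frac{3093}{2026} = \frac{426009}{362654}$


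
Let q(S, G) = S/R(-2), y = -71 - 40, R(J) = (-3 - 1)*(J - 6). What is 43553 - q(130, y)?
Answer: 696783/16 ≈ 43549.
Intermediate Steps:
R(J) = 24 - 4*J (R(J) = -4*(-6 + J) = 24 - 4*J)
y = -111
q(S, G) = S/32 (q(S, G) = S/(24 - 4*(-2)) = S/(24 + 8) = S/32)
43553 - q(130, y) = 43553 - 130/32 = 43553 - 1*65/16 = 43553 - 65/16 = 696783/16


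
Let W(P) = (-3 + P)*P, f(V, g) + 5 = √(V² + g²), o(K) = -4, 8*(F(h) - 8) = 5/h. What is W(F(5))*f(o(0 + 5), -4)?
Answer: -13325/64 + 2665*√2/16 ≈ 27.352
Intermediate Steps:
F(h) = 8 + 5/(8*h) (F(h) = 8 + (5/h)/8 = 8 + 5/(8*h))
f(V, g) = -5 + √(V² + g²)
W(P) = P*(-3 + P)
W(F(5))*f(o(0 + 5), -4) = ((8 + (5/8)/5)*(-3 + (8 + (5/8)/5)))*(-5 + √((-4)² + (-4)²)) = ((8 + (5/8)*(⅕))*(-3 + (8 + (5/8)*(⅕))))*(-5 + √(16 + 16)) = ((8 + ⅛)*(-3 + (8 + ⅛)))*(-5 + √32) = (65*(-3 + 65/8)/8)*(-5 + 4*√2) = ((65/8)*(41/8))*(-5 + 4*√2) = 2665*(-5 + 4*√2)/64 = -13325/64 + 2665*√2/16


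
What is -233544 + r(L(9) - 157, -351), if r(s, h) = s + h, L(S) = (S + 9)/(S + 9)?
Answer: -234051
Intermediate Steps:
L(S) = 1 (L(S) = (9 + S)/(9 + S) = 1)
r(s, h) = h + s
-233544 + r(L(9) - 157, -351) = -233544 + (-351 + (1 - 157)) = -233544 + (-351 - 156) = -233544 - 507 = -234051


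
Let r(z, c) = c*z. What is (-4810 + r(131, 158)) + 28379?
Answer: 44267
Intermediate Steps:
(-4810 + r(131, 158)) + 28379 = (-4810 + 158*131) + 28379 = (-4810 + 20698) + 28379 = 15888 + 28379 = 44267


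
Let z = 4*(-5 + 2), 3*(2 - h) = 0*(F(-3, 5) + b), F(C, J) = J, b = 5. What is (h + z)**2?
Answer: 100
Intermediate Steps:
h = 2 (h = 2 - 0*(5 + 5) = 2 - 0*10 = 2 - 1/3*0 = 2 + 0 = 2)
z = -12 (z = 4*(-3) = -12)
(h + z)**2 = (2 - 12)**2 = (-10)**2 = 100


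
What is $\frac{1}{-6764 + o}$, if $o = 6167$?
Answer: $- \frac{1}{597} \approx -0.001675$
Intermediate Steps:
$\frac{1}{-6764 + o} = \frac{1}{-6764 + 6167} = \frac{1}{-597} = - \frac{1}{597}$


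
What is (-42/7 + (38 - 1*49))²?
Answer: 289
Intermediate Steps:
(-42/7 + (38 - 1*49))² = (-42*⅐ + (38 - 49))² = (-6 - 11)² = (-17)² = 289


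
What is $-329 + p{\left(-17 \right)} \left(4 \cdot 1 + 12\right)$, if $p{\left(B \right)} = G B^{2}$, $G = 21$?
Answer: $96775$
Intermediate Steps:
$p{\left(B \right)} = 21 B^{2}$
$-329 + p{\left(-17 \right)} \left(4 \cdot 1 + 12\right) = -329 + 21 \left(-17\right)^{2} \left(4 \cdot 1 + 12\right) = -329 + 21 \cdot 289 \left(4 + 12\right) = -329 + 6069 \cdot 16 = -329 + 97104 = 96775$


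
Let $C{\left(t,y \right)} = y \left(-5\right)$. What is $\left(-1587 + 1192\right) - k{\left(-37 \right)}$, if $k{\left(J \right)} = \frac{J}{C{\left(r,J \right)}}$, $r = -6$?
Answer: $- \frac{1974}{5} \approx -394.8$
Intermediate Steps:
$C{\left(t,y \right)} = - 5 y$
$k{\left(J \right)} = - \frac{1}{5}$ ($k{\left(J \right)} = \frac{J}{\left(-5\right) J} = J \left(- \frac{1}{5 J}\right) = - \frac{1}{5}$)
$\left(-1587 + 1192\right) - k{\left(-37 \right)} = \left(-1587 + 1192\right) - - \frac{1}{5} = -395 + \frac{1}{5} = - \frac{1974}{5}$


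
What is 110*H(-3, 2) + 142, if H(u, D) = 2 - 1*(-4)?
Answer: 802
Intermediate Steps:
H(u, D) = 6 (H(u, D) = 2 + 4 = 6)
110*H(-3, 2) + 142 = 110*6 + 142 = 660 + 142 = 802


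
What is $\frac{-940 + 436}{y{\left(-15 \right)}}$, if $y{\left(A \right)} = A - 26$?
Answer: $\frac{504}{41} \approx 12.293$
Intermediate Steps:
$y{\left(A \right)} = -26 + A$
$\frac{-940 + 436}{y{\left(-15 \right)}} = \frac{-940 + 436}{-26 - 15} = - \frac{504}{-41} = \left(-504\right) \left(- \frac{1}{41}\right) = \frac{504}{41}$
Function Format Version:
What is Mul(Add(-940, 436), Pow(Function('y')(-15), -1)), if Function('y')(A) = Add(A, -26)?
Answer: Rational(504, 41) ≈ 12.293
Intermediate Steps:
Function('y')(A) = Add(-26, A)
Mul(Add(-940, 436), Pow(Function('y')(-15), -1)) = Mul(Add(-940, 436), Pow(Add(-26, -15), -1)) = Mul(-504, Pow(-41, -1)) = Mul(-504, Rational(-1, 41)) = Rational(504, 41)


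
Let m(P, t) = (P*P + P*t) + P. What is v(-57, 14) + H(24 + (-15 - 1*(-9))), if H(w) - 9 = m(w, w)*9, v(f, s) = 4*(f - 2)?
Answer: 5767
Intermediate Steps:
m(P, t) = P + P² + P*t (m(P, t) = (P² + P*t) + P = P + P² + P*t)
v(f, s) = -8 + 4*f (v(f, s) = 4*(-2 + f) = -8 + 4*f)
H(w) = 9 + 9*w*(1 + 2*w) (H(w) = 9 + (w*(1 + w + w))*9 = 9 + (w*(1 + 2*w))*9 = 9 + 9*w*(1 + 2*w))
v(-57, 14) + H(24 + (-15 - 1*(-9))) = (-8 + 4*(-57)) + (9 + 9*(24 + (-15 - 1*(-9)))*(1 + 2*(24 + (-15 - 1*(-9))))) = (-8 - 228) + (9 + 9*(24 + (-15 + 9))*(1 + 2*(24 + (-15 + 9)))) = -236 + (9 + 9*(24 - 6)*(1 + 2*(24 - 6))) = -236 + (9 + 9*18*(1 + 2*18)) = -236 + (9 + 9*18*(1 + 36)) = -236 + (9 + 9*18*37) = -236 + (9 + 5994) = -236 + 6003 = 5767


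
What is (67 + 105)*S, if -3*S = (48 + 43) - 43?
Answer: -2752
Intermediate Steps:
S = -16 (S = -((48 + 43) - 43)/3 = -(91 - 43)/3 = -⅓*48 = -16)
(67 + 105)*S = (67 + 105)*(-16) = 172*(-16) = -2752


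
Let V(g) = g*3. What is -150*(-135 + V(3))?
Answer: 18900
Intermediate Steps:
V(g) = 3*g
-150*(-135 + V(3)) = -150*(-135 + 3*3) = -150*(-135 + 9) = -150*(-126) = 18900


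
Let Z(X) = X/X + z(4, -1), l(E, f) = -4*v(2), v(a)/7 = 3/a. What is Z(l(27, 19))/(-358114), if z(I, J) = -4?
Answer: 3/358114 ≈ 8.3772e-6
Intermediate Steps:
v(a) = 21/a (v(a) = 7*(3/a) = 21/a)
l(E, f) = -42 (l(E, f) = -84/2 = -4*21/2 = -42)
Z(X) = -3 (Z(X) = X/X - 4 = 1 - 4 = -3)
Z(l(27, 19))/(-358114) = -3/(-358114) = -3*(-1/358114) = 3/358114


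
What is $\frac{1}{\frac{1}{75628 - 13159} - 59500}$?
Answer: $- \frac{62469}{3716905499} \approx -1.6807 \cdot 10^{-5}$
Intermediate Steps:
$\frac{1}{\frac{1}{75628 - 13159} - 59500} = \frac{1}{\frac{1}{62469} - 59500} = \frac{1}{- \frac{3716905499}{62469}} = - \frac{62469}{3716905499}$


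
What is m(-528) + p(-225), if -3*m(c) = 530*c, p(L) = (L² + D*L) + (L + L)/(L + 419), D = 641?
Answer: -31265/97 ≈ -322.32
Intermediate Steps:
p(L) = L² + 641*L + 2*L/(419 + L) (p(L) = (L² + 641*L) + (L + L)/(L + 419) = (L² + 641*L) + (2*L)/(419 + L) = (L² + 641*L) + 2*L/(419 + L) = L² + 641*L + 2*L/(419 + L))
m(c) = -530*c/3
m(-528) + p(-225) = -530/3*(-528) - 225*(268581 + (-225)² + 1060*(-225))/(419 - 225) = 93280 - 225*(268581 + 50625 - 238500)/194 = 93280 - 225*1/194*80706 = 93280 - 9079425/97 = -31265/97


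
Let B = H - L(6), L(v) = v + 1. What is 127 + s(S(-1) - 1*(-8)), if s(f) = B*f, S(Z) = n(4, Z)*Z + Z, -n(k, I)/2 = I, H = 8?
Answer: 132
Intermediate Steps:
n(k, I) = -2*I
S(Z) = Z - 2*Z² (S(Z) = (-2*Z)*Z + Z = -2*Z² + Z = Z - 2*Z²)
L(v) = 1 + v
B = 1 (B = 8 - (1 + 6) = 8 - 1*7 = 8 - 7 = 1)
s(f) = f (s(f) = 1*f = f)
127 + s(S(-1) - 1*(-8)) = 127 + (-(1 - 2*(-1)) - 1*(-8)) = 127 + (-(1 + 2) + 8) = 127 + (-1*3 + 8) = 127 + (-3 + 8) = 127 + 5 = 132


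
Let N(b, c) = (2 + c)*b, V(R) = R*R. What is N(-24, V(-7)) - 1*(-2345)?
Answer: 1121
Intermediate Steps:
V(R) = R²
N(b, c) = b*(2 + c)
N(-24, V(-7)) - 1*(-2345) = -24*(2 + (-7)²) - 1*(-2345) = -24*(2 + 49) + 2345 = -24*51 + 2345 = -1224 + 2345 = 1121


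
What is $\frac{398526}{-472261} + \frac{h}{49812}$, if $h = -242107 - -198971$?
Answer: $- \frac{10055706902}{5881066233} \approx -1.7098$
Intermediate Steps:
$h = -43136$ ($h = -242107 + 198971 = -43136$)
$\frac{398526}{-472261} + \frac{h}{49812} = \frac{398526}{-472261} - \frac{43136}{49812} = 398526 \left(- \frac{1}{472261}\right) - \frac{10784}{12453} = - \frac{398526}{472261} - \frac{10784}{12453} = - \frac{10055706902}{5881066233}$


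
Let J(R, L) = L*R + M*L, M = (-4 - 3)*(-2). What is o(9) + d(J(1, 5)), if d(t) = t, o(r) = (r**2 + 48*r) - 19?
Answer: 569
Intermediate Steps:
o(r) = -19 + r**2 + 48*r
M = 14 (M = -7*(-2) = 14)
J(R, L) = 14*L + L*R (J(R, L) = L*R + 14*L = 14*L + L*R)
o(9) + d(J(1, 5)) = (-19 + 9**2 + 48*9) + 5*(14 + 1) = (-19 + 81 + 432) + 5*15 = 494 + 75 = 569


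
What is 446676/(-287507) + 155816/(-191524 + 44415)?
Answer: -110508250396/42294867263 ≈ -2.6128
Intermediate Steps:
446676/(-287507) + 155816/(-191524 + 44415) = 446676*(-1/287507) + 155816/(-147109) = -446676/287507 + 155816*(-1/147109) = -446676/287507 - 155816/147109 = -110508250396/42294867263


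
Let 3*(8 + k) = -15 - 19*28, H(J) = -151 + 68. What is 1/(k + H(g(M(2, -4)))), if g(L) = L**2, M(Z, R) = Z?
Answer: -3/820 ≈ -0.0036585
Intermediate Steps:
H(J) = -83
k = -571/3 (k = -8 + (-15 - 19*28)/3 = -8 + (-15 - 532)/3 = -8 + (1/3)*(-547) = -8 - 547/3 = -571/3 ≈ -190.33)
1/(k + H(g(M(2, -4)))) = 1/(-571/3 - 83) = 1/(-820/3) = -3/820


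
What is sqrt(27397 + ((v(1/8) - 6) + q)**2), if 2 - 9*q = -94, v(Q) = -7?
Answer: sqrt(246622)/3 ≈ 165.54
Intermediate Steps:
q = 32/3 (q = 2/9 - 1/9*(-94) = 2/9 + 94/9 = 32/3 ≈ 10.667)
sqrt(27397 + ((v(1/8) - 6) + q)**2) = sqrt(27397 + ((-7 - 6) + 32/3)**2) = sqrt(27397 + (-13 + 32/3)**2) = sqrt(27397 + (-7/3)**2) = sqrt(27397 + 49/9) = sqrt(246622/9) = sqrt(246622)/3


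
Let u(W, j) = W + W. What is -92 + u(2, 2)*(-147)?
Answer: -680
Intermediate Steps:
u(W, j) = 2*W
-92 + u(2, 2)*(-147) = -92 + (2*2)*(-147) = -92 + 4*(-147) = -92 - 588 = -680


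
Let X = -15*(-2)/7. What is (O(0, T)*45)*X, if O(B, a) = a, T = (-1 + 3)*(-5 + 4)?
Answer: -2700/7 ≈ -385.71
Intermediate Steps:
X = 30/7 (X = 30*(⅐) = 30/7 ≈ 4.2857)
T = -2 (T = 2*(-1) = -2)
(O(0, T)*45)*X = -2*45*(30/7) = -90*30/7 = -2700/7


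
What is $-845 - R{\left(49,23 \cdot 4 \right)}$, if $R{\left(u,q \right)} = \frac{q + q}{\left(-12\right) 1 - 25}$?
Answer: $- \frac{31081}{37} \approx -840.03$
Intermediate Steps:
$R{\left(u,q \right)} = - \frac{2 q}{37}$ ($R{\left(u,q \right)} = \frac{2 q}{-12 - 25} = \frac{2 q}{-37} = 2 q \left(- \frac{1}{37}\right) = - \frac{2 q}{37}$)
$-845 - R{\left(49,23 \cdot 4 \right)} = -845 - - \frac{2 \cdot 23 \cdot 4}{37} = -845 - \left(- \frac{2}{37}\right) 92 = -845 - - \frac{184}{37} = -845 + \frac{184}{37} = - \frac{31081}{37}$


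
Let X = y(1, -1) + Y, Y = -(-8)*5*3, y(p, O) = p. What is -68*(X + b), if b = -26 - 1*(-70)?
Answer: -11220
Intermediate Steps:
Y = 120 (Y = -4*(-10)*3 = 40*3 = 120)
b = 44 (b = -26 + 70 = 44)
X = 121 (X = 1 + 120 = 121)
-68*(X + b) = -68*(121 + 44) = -68*165 = -11220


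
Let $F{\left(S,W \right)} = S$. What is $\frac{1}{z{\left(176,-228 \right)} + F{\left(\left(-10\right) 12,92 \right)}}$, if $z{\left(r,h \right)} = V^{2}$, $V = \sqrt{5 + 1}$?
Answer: $- \frac{1}{114} \approx -0.0087719$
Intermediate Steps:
$V = \sqrt{6} \approx 2.4495$
$z{\left(r,h \right)} = 6$ ($z{\left(r,h \right)} = \left(\sqrt{6}\right)^{2} = 6$)
$\frac{1}{z{\left(176,-228 \right)} + F{\left(\left(-10\right) 12,92 \right)}} = \frac{1}{6 - 120} = \frac{1}{-114} = - \frac{1}{114}$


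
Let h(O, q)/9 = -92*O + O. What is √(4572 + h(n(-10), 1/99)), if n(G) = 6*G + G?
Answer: 3*√6878 ≈ 248.80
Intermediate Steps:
n(G) = 7*G
h(O, q) = -819*O (h(O, q) = 9*(-92*O + O) = 9*(-91*O) = -819*O)
√(4572 + h(n(-10), 1/99)) = √(4572 - 5733*(-10)) = √(4572 - 819*(-70)) = √(4572 + 57330) = √61902 = 3*√6878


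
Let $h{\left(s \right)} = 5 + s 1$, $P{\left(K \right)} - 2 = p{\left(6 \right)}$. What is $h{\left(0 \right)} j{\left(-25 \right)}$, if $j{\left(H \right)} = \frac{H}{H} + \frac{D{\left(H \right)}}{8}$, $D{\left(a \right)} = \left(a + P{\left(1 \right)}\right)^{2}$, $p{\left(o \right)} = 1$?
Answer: $\frac{615}{2} \approx 307.5$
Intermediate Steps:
$P{\left(K \right)} = 3$ ($P{\left(K \right)} = 2 + 1 = 3$)
$h{\left(s \right)} = 5 + s$
$D{\left(a \right)} = \left(3 + a\right)^{2}$ ($D{\left(a \right)} = \left(a + 3\right)^{2} = \left(3 + a\right)^{2}$)
$j{\left(H \right)} = 1 + \frac{\left(3 + H\right)^{2}}{8}$ ($j{\left(H \right)} = \frac{H}{H} + \frac{\left(3 + H\right)^{2}}{8} = 1 + \left(3 + H\right)^{2} \cdot \frac{1}{8} = 1 + \frac{\left(3 + H\right)^{2}}{8}$)
$h{\left(0 \right)} j{\left(-25 \right)} = \left(5 + 0\right) \left(1 + \frac{\left(3 - 25\right)^{2}}{8}\right) = 5 \left(1 + \frac{\left(-22\right)^{2}}{8}\right) = 5 \left(1 + \frac{1}{8} \cdot 484\right) = 5 \left(1 + \frac{121}{2}\right) = 5 \cdot \frac{123}{2} = \frac{615}{2}$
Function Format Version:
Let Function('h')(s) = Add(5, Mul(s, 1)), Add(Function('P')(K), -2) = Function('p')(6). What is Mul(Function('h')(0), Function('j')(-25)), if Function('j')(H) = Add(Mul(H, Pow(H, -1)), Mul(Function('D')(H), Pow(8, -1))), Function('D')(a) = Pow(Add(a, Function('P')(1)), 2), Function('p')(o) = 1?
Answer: Rational(615, 2) ≈ 307.50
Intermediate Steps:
Function('P')(K) = 3 (Function('P')(K) = Add(2, 1) = 3)
Function('h')(s) = Add(5, s)
Function('D')(a) = Pow(Add(3, a), 2) (Function('D')(a) = Pow(Add(a, 3), 2) = Pow(Add(3, a), 2))
Function('j')(H) = Add(1, Mul(Rational(1, 8), Pow(Add(3, H), 2))) (Function('j')(H) = Add(Mul(H, Pow(H, -1)), Mul(Pow(Add(3, H), 2), Pow(8, -1))) = Add(1, Mul(Pow(Add(3, H), 2), Rational(1, 8))) = Add(1, Mul(Rational(1, 8), Pow(Add(3, H), 2))))
Mul(Function('h')(0), Function('j')(-25)) = Mul(Add(5, 0), Add(1, Mul(Rational(1, 8), Pow(Add(3, -25), 2)))) = Mul(5, Add(1, Mul(Rational(1, 8), Pow(-22, 2)))) = Mul(5, Add(1, Mul(Rational(1, 8), 484))) = Mul(5, Add(1, Rational(121, 2))) = Mul(5, Rational(123, 2)) = Rational(615, 2)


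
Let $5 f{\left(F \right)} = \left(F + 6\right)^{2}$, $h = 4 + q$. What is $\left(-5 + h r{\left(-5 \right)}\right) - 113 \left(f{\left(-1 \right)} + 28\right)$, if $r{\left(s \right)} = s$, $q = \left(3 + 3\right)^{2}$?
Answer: $-3934$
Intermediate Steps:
$q = 36$ ($q = 6^{2} = 36$)
$h = 40$ ($h = 4 + 36 = 40$)
$f{\left(F \right)} = \frac{\left(6 + F\right)^{2}}{5}$ ($f{\left(F \right)} = \frac{\left(F + 6\right)^{2}}{5} = \frac{\left(6 + F\right)^{2}}{5}$)
$\left(-5 + h r{\left(-5 \right)}\right) - 113 \left(f{\left(-1 \right)} + 28\right) = \left(-5 + 40 \left(-5\right)\right) - 113 \left(\frac{\left(6 - 1\right)^{2}}{5} + 28\right) = \left(-5 - 200\right) - 113 \left(\frac{5^{2}}{5} + 28\right) = -205 - 113 \left(\frac{1}{5} \cdot 25 + 28\right) = -205 - 113 \left(5 + 28\right) = -205 - 3729 = -3934$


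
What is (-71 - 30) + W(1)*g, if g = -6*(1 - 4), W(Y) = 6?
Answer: 7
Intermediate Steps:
g = 18 (g = -6*(-3) = 18)
(-71 - 30) + W(1)*g = (-71 - 30) + 6*18 = -101 + 108 = 7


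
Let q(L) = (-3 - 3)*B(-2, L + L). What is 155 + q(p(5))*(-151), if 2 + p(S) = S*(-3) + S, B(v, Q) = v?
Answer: -1657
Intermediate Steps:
p(S) = -2 - 2*S (p(S) = -2 + (S*(-3) + S) = -2 + (-3*S + S) = -2 - 2*S)
q(L) = 12 (q(L) = (-3 - 3)*(-2) = -6*(-2) = 12)
155 + q(p(5))*(-151) = 155 + 12*(-151) = 155 - 1812 = -1657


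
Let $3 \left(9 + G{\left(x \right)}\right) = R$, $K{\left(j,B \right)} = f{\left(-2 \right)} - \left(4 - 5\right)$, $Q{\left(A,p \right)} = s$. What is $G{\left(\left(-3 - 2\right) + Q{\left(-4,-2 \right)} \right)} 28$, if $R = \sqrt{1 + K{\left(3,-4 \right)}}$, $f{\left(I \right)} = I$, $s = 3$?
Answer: $-252$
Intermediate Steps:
$Q{\left(A,p \right)} = 3$
$K{\left(j,B \right)} = -1$ ($K{\left(j,B \right)} = -2 - \left(4 - 5\right) = -2 - -1 = -2 + 1 = -1$)
$R = 0$ ($R = \sqrt{1 - 1} = \sqrt{0} = 0$)
$G{\left(x \right)} = -9$ ($G{\left(x \right)} = -9 + \frac{1}{3} \cdot 0 = -9 + 0 = -9$)
$G{\left(\left(-3 - 2\right) + Q{\left(-4,-2 \right)} \right)} 28 = \left(-9\right) 28 = -252$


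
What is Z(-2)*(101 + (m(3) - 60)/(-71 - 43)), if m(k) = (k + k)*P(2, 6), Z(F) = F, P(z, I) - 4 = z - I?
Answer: -3858/19 ≈ -203.05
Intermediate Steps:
P(z, I) = 4 + z - I (P(z, I) = 4 + (z - I) = 4 + z - I)
m(k) = 0 (m(k) = (k + k)*(4 + 2 - 1*6) = (2*k)*(4 + 2 - 6) = (2*k)*0 = 0)
Z(-2)*(101 + (m(3) - 60)/(-71 - 43)) = -2*(101 + (0 - 60)/(-71 - 43)) = -2*(101 - 60/(-114)) = -2*(101 - 60*(-1/114)) = -2*(101 + 10/19) = -2*1929/19 = -3858/19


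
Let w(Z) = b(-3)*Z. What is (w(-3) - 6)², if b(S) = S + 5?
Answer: 144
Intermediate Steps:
b(S) = 5 + S
w(Z) = 2*Z (w(Z) = (5 - 3)*Z = 2*Z)
(w(-3) - 6)² = (2*(-3) - 6)² = (-6 - 6)² = (-12)² = 144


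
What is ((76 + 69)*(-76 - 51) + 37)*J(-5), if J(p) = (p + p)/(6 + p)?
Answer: 183780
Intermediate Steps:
J(p) = 2*p/(6 + p) (J(p) = (2*p)/(6 + p) = 2*p/(6 + p))
((76 + 69)*(-76 - 51) + 37)*J(-5) = ((76 + 69)*(-76 - 51) + 37)*(2*(-5)/(6 - 5)) = (145*(-127) + 37)*(2*(-5)/1) = (-18415 + 37)*(2*(-5)*1) = -18378*(-10) = 183780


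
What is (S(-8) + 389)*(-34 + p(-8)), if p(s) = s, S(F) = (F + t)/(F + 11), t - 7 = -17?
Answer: -16086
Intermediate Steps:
t = -10 (t = 7 - 17 = -10)
S(F) = (-10 + F)/(11 + F) (S(F) = (F - 10)/(F + 11) = (-10 + F)/(11 + F))
(S(-8) + 389)*(-34 + p(-8)) = ((-10 - 8)/(11 - 8) + 389)*(-34 - 8) = (-18/3 + 389)*(-42) = ((⅓)*(-18) + 389)*(-42) = (-6 + 389)*(-42) = 383*(-42) = -16086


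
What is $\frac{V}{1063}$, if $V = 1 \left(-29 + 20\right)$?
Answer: $- \frac{9}{1063} \approx -0.0084666$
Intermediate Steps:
$V = -9$ ($V = 1 \left(-9\right) = -9$)
$\frac{V}{1063} = - \frac{9}{1063}$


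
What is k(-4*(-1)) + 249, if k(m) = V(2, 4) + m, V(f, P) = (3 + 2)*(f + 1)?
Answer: 268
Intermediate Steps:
V(f, P) = 5 + 5*f (V(f, P) = 5*(1 + f) = 5 + 5*f)
k(m) = 15 + m (k(m) = (5 + 5*2) + m = (5 + 10) + m = 15 + m)
k(-4*(-1)) + 249 = (15 - 4*(-1)) + 249 = (15 + 4) + 249 = 19 + 249 = 268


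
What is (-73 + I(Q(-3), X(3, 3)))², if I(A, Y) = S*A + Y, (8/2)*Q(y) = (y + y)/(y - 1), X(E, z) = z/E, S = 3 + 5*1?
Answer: 4761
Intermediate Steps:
S = 8 (S = 3 + 5 = 8)
Q(y) = y/(2*(-1 + y)) (Q(y) = ((y + y)/(y - 1))/4 = ((2*y)/(-1 + y))/4 = (2*y/(-1 + y))/4 = y/(2*(-1 + y)))
I(A, Y) = Y + 8*A (I(A, Y) = 8*A + Y = Y + 8*A)
(-73 + I(Q(-3), X(3, 3)))² = (-73 + (3/3 + 8*((½)*(-3)/(-1 - 3))))² = (-73 + (3*(⅓) + 8*((½)*(-3)/(-4))))² = (-73 + (1 + 8*((½)*(-3)*(-¼))))² = (-73 + (1 + 8*(3/8)))² = (-73 + (1 + 3))² = (-73 + 4)² = (-69)² = 4761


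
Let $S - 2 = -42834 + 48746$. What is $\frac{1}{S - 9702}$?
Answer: $- \frac{1}{3788} \approx -0.00026399$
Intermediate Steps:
$S = 5914$ ($S = 2 + \left(-42834 + 48746\right) = 2 + 5912 = 5914$)
$\frac{1}{S - 9702} = \frac{1}{5914 - 9702} = \frac{1}{-3788} = - \frac{1}{3788}$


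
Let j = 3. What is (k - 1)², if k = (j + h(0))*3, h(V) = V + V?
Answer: 64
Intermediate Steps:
h(V) = 2*V
k = 9 (k = (3 + 2*0)*3 = (3 + 0)*3 = 3*3 = 9)
(k - 1)² = (9 - 1)² = 8² = 64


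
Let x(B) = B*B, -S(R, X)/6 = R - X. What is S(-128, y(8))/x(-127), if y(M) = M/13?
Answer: 10032/209677 ≈ 0.047845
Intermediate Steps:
y(M) = M/13 (y(M) = M*(1/13) = M/13)
S(R, X) = -6*R + 6*X (S(R, X) = -6*(R - X) = -6*R + 6*X)
x(B) = B²
S(-128, y(8))/x(-127) = (-6*(-128) + 6*((1/13)*8))/((-127)²) = (768 + 6*(8/13))/16129 = (768 + 48/13)*(1/16129) = (10032/13)*(1/16129) = 10032/209677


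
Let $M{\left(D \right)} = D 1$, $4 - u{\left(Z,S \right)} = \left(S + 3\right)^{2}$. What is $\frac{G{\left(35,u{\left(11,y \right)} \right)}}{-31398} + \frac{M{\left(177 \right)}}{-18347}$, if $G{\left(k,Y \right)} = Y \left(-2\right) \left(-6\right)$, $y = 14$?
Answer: $\frac{9531549}{96009851} \approx 0.099277$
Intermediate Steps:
$u{\left(Z,S \right)} = 4 - \left(3 + S\right)^{2}$ ($u{\left(Z,S \right)} = 4 - \left(S + 3\right)^{2} = 4 - \left(3 + S\right)^{2}$)
$G{\left(k,Y \right)} = 12 Y$ ($G{\left(k,Y \right)} = - 2 Y \left(-6\right) = 12 Y$)
$M{\left(D \right)} = D$
$\frac{G{\left(35,u{\left(11,y \right)} \right)}}{-31398} + \frac{M{\left(177 \right)}}{-18347} = \frac{12 \left(4 - \left(3 + 14\right)^{2}\right)}{-31398} + \frac{177}{-18347} = 12 \left(4 - 17^{2}\right) \left(- \frac{1}{31398}\right) + 177 \left(- \frac{1}{18347}\right) = 12 \left(4 - 289\right) \left(- \frac{1}{31398}\right) - \frac{177}{18347} = 12 \left(-285\right) \left(- \frac{1}{31398}\right) - \frac{177}{18347} = \left(-3420\right) \left(- \frac{1}{31398}\right) - \frac{177}{18347} = \frac{570}{5233} - \frac{177}{18347} = \frac{9531549}{96009851}$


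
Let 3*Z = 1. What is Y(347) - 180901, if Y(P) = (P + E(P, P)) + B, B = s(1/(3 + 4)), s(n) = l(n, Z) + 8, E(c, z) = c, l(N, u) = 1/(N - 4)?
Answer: -4865380/27 ≈ -1.8020e+5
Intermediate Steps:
Z = ⅓ (Z = (⅓)*1 = ⅓ ≈ 0.33333)
l(N, u) = 1/(-4 + N)
s(n) = 8 + 1/(-4 + n) (s(n) = 1/(-4 + n) + 8 = 8 + 1/(-4 + n))
B = 209/27 (B = (-31 + 8/(3 + 4))/(-4 + 1/(3 + 4)) = (-31 + 8/7)/(-4 + 1/7) = (-31 + 8*(⅐))/(-4 + ⅐) = (-31 + 8/7)/(-27/7) = -7/27*(-209/7) = 209/27 ≈ 7.7407)
Y(P) = 209/27 + 2*P (Y(P) = (P + P) + 209/27 = 2*P + 209/27 = 209/27 + 2*P)
Y(347) - 180901 = (209/27 + 2*347) - 180901 = (209/27 + 694) - 180901 = 18947/27 - 180901 = -4865380/27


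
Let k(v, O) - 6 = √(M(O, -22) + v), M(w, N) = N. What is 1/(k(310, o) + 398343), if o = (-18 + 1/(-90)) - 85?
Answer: 44261/17631325057 - 4*√2/52893975171 ≈ 2.5103e-6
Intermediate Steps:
o = -9271/90 (o = (-18 - 1/90) - 85 = -1621/90 - 85 = -9271/90 ≈ -103.01)
k(v, O) = 6 + √(-22 + v)
1/(k(310, o) + 398343) = 1/((6 + √(-22 + 310)) + 398343) = 1/((6 + √288) + 398343) = 1/((6 + 12*√2) + 398343) = 1/(398349 + 12*√2)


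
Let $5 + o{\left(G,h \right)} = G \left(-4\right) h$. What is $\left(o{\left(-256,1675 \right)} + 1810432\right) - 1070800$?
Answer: $2454827$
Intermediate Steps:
$o{\left(G,h \right)} = -5 - 4 G h$ ($o{\left(G,h \right)} = -5 + G \left(-4\right) h = -5 + - 4 G h = -5 - 4 G h$)
$\left(o{\left(-256,1675 \right)} + 1810432\right) - 1070800 = \left(\left(-5 - \left(-1024\right) 1675\right) + 1810432\right) - 1070800 = \left(\left(-5 + 1715200\right) + 1810432\right) - 1070800 = \left(1715195 + 1810432\right) - 1070800 = 3525627 - 1070800 = 2454827$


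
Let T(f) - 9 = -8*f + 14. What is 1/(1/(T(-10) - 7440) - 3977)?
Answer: -7337/29179250 ≈ -0.00025145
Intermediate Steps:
T(f) = 23 - 8*f (T(f) = 9 + (-8*f + 14) = 9 + (14 - 8*f) = 23 - 8*f)
1/(1/(T(-10) - 7440) - 3977) = 1/(1/((23 - 8*(-10)) - 7440) - 3977) = 1/(1/((23 + 80) - 7440) - 3977) = 1/(1/(103 - 7440) - 3977) = 1/(1/(-7337) - 3977) = 1/(-1/7337 - 3977) = 1/(-29179250/7337) = -7337/29179250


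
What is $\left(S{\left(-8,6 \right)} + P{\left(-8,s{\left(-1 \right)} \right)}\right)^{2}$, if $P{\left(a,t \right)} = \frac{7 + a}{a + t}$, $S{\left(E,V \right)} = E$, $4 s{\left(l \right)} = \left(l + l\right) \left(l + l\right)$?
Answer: $\frac{3025}{49} \approx 61.735$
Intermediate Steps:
$s{\left(l \right)} = l^{2}$ ($s{\left(l \right)} = \frac{\left(l + l\right) \left(l + l\right)}{4} = \frac{2 l 2 l}{4} = \frac{4 l^{2}}{4} = l^{2}$)
$P{\left(a,t \right)} = \frac{7 + a}{a + t}$
$\left(S{\left(-8,6 \right)} + P{\left(-8,s{\left(-1 \right)} \right)}\right)^{2} = \left(-8 + \frac{7 - 8}{-8 + \left(-1\right)^{2}}\right)^{2} = \left(-8 + \frac{1}{-8 + 1} \left(-1\right)\right)^{2} = \left(-8 + \frac{1}{-7} \left(-1\right)\right)^{2} = \left(-8 - - \frac{1}{7}\right)^{2} = \left(-8 + \frac{1}{7}\right)^{2} = \left(- \frac{55}{7}\right)^{2} = \frac{3025}{49}$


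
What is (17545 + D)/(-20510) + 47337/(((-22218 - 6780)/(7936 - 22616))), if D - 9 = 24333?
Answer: 2375221868729/99124830 ≈ 23962.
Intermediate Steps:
D = 24342 (D = 9 + 24333 = 24342)
(17545 + D)/(-20510) + 47337/(((-22218 - 6780)/(7936 - 22616))) = (17545 + 24342)/(-20510) + 47337/(((-22218 - 6780)/(7936 - 22616))) = 41887*(-1/20510) + 47337/((-28998/(-14680))) = -41887/20510 + 47337/((-28998*(-1/14680))) = -41887/20510 + 47337/(14499/7340) = -41887/20510 + 47337*(7340/14499) = -41887/20510 + 115817860/4833 = 2375221868729/99124830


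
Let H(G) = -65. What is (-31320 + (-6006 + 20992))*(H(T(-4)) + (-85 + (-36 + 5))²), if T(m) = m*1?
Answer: -218728594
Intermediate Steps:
T(m) = m
(-31320 + (-6006 + 20992))*(H(T(-4)) + (-85 + (-36 + 5))²) = (-31320 + (-6006 + 20992))*(-65 + (-85 + (-36 + 5))²) = (-31320 + 14986)*(-65 + (-85 - 31)²) = -16334*(-65 + (-116)²) = -16334*(-65 + 13456) = -16334*13391 = -218728594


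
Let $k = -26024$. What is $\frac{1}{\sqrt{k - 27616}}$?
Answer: $- \frac{i \sqrt{1490}}{8940} \approx - 0.0043177 i$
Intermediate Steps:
$\frac{1}{\sqrt{k - 27616}} = \frac{1}{\sqrt{-26024 - 27616}} = \frac{1}{\sqrt{-53640}} = \frac{1}{6 i \sqrt{1490}} = - \frac{i \sqrt{1490}}{8940}$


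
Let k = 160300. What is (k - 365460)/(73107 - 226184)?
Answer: 205160/153077 ≈ 1.3402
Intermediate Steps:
(k - 365460)/(73107 - 226184) = (160300 - 365460)/(73107 - 226184) = -205160/(-153077) = -205160*(-1/153077) = 205160/153077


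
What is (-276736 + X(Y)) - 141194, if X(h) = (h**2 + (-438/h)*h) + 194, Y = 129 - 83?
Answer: -416058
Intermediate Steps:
Y = 46
X(h) = -244 + h**2 (X(h) = (h**2 - 438) + 194 = (-438 + h**2) + 194 = -244 + h**2)
(-276736 + X(Y)) - 141194 = (-276736 + (-244 + 46**2)) - 141194 = (-276736 + (-244 + 2116)) - 141194 = (-276736 + 1872) - 141194 = -274864 - 141194 = -416058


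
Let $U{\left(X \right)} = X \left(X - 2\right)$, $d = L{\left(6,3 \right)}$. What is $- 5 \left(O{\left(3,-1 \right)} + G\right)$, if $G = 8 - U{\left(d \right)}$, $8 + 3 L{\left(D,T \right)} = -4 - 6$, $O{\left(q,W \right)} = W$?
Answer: $205$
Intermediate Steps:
$L{\left(D,T \right)} = -6$ ($L{\left(D,T \right)} = - \frac{8}{3} + \frac{-4 - 6}{3} = - \frac{8}{3} + \frac{1}{3} \left(-10\right) = - \frac{8}{3} - \frac{10}{3} = -6$)
$d = -6$
$U{\left(X \right)} = X \left(-2 + X\right)$
$G = -40$ ($G = 8 - - 6 \left(-2 - 6\right) = 8 - \left(-6\right) \left(-8\right) = 8 - 48 = -40$)
$- 5 \left(O{\left(3,-1 \right)} + G\right) = - 5 \left(-1 - 40\right) = \left(-5\right) \left(-41\right) = 205$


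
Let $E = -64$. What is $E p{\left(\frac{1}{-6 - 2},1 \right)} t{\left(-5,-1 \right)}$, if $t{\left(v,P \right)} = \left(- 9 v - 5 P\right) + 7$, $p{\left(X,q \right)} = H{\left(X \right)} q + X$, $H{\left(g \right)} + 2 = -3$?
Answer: $18696$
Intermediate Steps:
$H{\left(g \right)} = -5$ ($H{\left(g \right)} = -2 - 3 = -5$)
$p{\left(X,q \right)} = X - 5 q$ ($p{\left(X,q \right)} = - 5 q + X = X - 5 q$)
$t{\left(v,P \right)} = 7 - 9 v - 5 P$
$E p{\left(\frac{1}{-6 - 2},1 \right)} t{\left(-5,-1 \right)} = - 64 \left(\frac{1}{-6 - 2} - 5\right) \left(7 - -45 - -5\right) = - 64 \left(\frac{1}{-8} - 5\right) \left(7 + 45 + 5\right) = - 64 \left(- \frac{1}{8} - 5\right) 57 = \left(-64\right) \left(- \frac{41}{8}\right) 57 = 328 \cdot 57 = 18696$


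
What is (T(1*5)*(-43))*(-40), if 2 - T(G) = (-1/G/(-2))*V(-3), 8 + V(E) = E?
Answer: 5332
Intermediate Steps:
V(E) = -8 + E
T(G) = 2 + 11/(2*G) (T(G) = 2 - -1/G/(-2)*(-8 - 3) = 2 - -1/G*(-½)*(-11) = 2 - 1/(2*G)*(-11) = 2 - (-11)/(2*G) = 2 + 11/(2*G))
(T(1*5)*(-43))*(-40) = ((2 + 11/(2*((1*5))))*(-43))*(-40) = ((2 + (11/2)/5)*(-43))*(-40) = ((2 + (11/2)*(⅕))*(-43))*(-40) = ((2 + 11/10)*(-43))*(-40) = ((31/10)*(-43))*(-40) = -1333/10*(-40) = 5332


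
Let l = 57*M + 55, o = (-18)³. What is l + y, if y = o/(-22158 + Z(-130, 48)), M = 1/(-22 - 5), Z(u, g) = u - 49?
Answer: 10684900/201033 ≈ 53.150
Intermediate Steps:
Z(u, g) = -49 + u
M = -1/27 (M = 1/(-27) = -1/27 ≈ -0.037037)
o = -5832
l = 476/9 (l = 57*(-1/27) + 55 = -19/9 + 55 = 476/9 ≈ 52.889)
y = 5832/22337 (y = -5832/(-22158 + (-49 - 130)) = -5832/(-22158 - 179) = -5832/(-22337) = -5832*(-1/22337) = 5832/22337 ≈ 0.26109)
l + y = 476/9 + 5832/22337 = 10684900/201033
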